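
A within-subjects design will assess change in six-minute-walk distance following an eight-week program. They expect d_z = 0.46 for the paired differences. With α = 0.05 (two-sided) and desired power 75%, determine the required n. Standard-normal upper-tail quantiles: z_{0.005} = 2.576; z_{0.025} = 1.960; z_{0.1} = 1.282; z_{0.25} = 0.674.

For a paired (one-sample on differences) test: n = ((z_{α/2} + z_β) / d)².
z_{α/2} + z_β = 1.960 + 0.674 = 2.634.
n = (2.634 / 0.46)² = 5.726² = 32.79.
Round up.

n = 33 pairs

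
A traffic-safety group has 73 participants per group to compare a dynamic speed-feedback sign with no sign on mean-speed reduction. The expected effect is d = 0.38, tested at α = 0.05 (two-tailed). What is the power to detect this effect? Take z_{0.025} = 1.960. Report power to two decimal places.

power ≈ 0.63

For two equal groups, power = Φ(d·√(n/2) − z_{α/2}).
d·√(n/2) = 0.38 × √(73/2) = 0.38 × 6.042 = 2.296.
z_β = 2.296 − 1.960 = 0.336.
Power = Φ(0.336) = 0.631.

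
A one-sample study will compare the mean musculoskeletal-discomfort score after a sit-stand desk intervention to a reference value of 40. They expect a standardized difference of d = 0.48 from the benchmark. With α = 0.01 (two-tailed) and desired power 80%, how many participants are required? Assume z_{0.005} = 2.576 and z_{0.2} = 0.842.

For a one-sample test: n = ((z_{α/2} + z_β) / d)².
z_{α/2} + z_β = 2.576 + 0.842 = 3.418.
n = (3.418 / 0.48)² = 7.121² = 50.71.
Round up.

n = 51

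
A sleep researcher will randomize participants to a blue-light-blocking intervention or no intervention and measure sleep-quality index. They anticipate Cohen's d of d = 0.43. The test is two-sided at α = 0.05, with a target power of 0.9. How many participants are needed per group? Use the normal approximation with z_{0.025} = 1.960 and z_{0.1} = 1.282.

n = 114 per group

For two independent groups with equal n: n = 2·((z_{α/2} + z_β) / d)².
z_{α/2} + z_β = 1.960 + 1.282 = 3.242.
n = 2 × (3.242 / 0.43)² = 2 × 7.540² = 2 × 56.84 = 113.7.
Round up to the next whole participant.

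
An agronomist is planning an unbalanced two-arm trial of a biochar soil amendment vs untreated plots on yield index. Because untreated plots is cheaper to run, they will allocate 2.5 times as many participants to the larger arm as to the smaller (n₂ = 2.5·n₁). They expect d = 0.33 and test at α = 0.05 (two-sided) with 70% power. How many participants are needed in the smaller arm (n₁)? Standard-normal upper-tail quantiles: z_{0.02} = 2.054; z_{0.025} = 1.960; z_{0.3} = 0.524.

n₁ = 80

With allocation ratio k = n₂/n₁ = 2.5, Var(x̄₁−x̄₂) = σ²(1/n₁ + 1/(k·n₁)) = σ²·(k+1)/(k·n₁).
So n₁ = (1 + 1/k)·((z_{α/2} + z_β)/d)² = 1.400 × (2.484/0.33)².
n₁ = 1.400 × 56.66 = 79.3.
Round up: n₁ = 80, giving n₂ = 2.5 × 80 = 200.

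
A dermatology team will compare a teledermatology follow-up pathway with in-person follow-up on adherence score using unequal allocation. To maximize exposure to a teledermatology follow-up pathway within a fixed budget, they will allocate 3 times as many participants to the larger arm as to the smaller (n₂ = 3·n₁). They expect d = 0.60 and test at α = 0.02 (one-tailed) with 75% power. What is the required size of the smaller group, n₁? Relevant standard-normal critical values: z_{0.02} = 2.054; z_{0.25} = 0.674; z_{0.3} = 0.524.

With allocation ratio k = n₂/n₁ = 3, Var(x̄₁−x̄₂) = σ²(1/n₁ + 1/(k·n₁)) = σ²·(k+1)/(k·n₁).
So n₁ = (1 + 1/k)·((z_{α} + z_β)/d)² = 1.333 × (2.728/0.60)².
n₁ = 1.333 × 20.67 = 27.6.
Round up: n₁ = 28, giving n₂ = 3 × 28 = 84.

n₁ = 28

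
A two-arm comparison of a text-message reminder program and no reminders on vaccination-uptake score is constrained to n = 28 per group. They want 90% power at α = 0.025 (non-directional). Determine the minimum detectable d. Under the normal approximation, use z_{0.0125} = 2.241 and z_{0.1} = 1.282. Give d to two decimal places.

d_min ≈ 0.94

For two independent groups of n = 28 each: d_min = (z_{α/2} + z_β)·√(2/n).
z-sum = 2.241 + 1.282 = 3.523.
d_min = 3.523 × √(2/28) = 3.523 × 0.2673 = 0.942.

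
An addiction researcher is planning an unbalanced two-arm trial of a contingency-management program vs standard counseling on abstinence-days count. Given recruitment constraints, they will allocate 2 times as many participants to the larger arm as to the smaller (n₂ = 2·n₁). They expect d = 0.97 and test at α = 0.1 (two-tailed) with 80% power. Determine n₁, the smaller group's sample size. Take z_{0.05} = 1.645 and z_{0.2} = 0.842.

n₁ = 10

With allocation ratio k = n₂/n₁ = 2, Var(x̄₁−x̄₂) = σ²(1/n₁ + 1/(k·n₁)) = σ²·(k+1)/(k·n₁).
So n₁ = (1 + 1/k)·((z_{α/2} + z_β)/d)² = 1.500 × (2.487/0.97)².
n₁ = 1.500 × 6.57 = 9.9.
Round up: n₁ = 10, giving n₂ = 2 × 10 = 20.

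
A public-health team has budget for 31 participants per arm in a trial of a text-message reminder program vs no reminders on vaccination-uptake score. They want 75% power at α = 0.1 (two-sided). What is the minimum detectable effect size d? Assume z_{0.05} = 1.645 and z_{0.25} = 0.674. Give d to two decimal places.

For two independent groups of n = 31 each: d_min = (z_{α/2} + z_β)·√(2/n).
z-sum = 1.645 + 0.674 = 2.319.
d_min = 2.319 × √(2/31) = 2.319 × 0.2540 = 0.589.

d_min ≈ 0.59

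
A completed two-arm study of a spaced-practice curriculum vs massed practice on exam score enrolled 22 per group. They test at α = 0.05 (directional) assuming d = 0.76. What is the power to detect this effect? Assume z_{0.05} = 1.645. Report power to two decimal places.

power ≈ 0.81

For two equal groups, power = Φ(d·√(n/2) − z_{α}).
d·√(n/2) = 0.76 × √(22/2) = 0.76 × 3.317 = 2.521.
z_β = 2.521 − 1.645 = 0.876.
Power = Φ(0.876) = 0.809.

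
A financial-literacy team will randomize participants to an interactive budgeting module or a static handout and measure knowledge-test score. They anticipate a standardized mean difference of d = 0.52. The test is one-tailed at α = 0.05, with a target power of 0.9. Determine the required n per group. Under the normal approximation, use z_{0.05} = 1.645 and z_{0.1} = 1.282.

For two independent groups with equal n: n = 2·((z_{α} + z_β) / d)².
z_{α} + z_β = 1.645 + 1.282 = 2.927.
n = 2 × (2.927 / 0.52)² = 2 × 5.629² = 2 × 31.68 = 63.4.
Round up to the next whole participant.

n = 64 per group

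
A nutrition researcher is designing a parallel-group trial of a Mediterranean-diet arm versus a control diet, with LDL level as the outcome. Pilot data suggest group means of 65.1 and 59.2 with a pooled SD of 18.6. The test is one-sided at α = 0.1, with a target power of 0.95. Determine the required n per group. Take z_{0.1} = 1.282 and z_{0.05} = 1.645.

Cohen's d = |M₁ − M₂| / SD_pooled = |65.1 − 59.2| / 18.6 = 5.9 / 18.6 = 0.317.
For two independent groups with equal n: n = 2·((z_{α} + z_β) / d)².
z_{α} + z_β = 1.282 + 1.645 = 2.927.
n = 2 × (2.927 / 0.317)² = 2 × 9.233² = 2 × 85.26 = 170.5.
Round up to the next whole participant.

n = 171 per group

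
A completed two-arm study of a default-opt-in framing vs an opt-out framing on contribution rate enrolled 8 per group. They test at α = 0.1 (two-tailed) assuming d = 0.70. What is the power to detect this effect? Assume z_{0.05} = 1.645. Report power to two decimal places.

power ≈ 0.40

For two equal groups, power = Φ(d·√(n/2) − z_{α/2}).
d·√(n/2) = 0.70 × √(8/2) = 0.70 × 2.000 = 1.400.
z_β = 1.400 − 1.645 = -0.245.
Power = Φ(-0.245) = 0.403.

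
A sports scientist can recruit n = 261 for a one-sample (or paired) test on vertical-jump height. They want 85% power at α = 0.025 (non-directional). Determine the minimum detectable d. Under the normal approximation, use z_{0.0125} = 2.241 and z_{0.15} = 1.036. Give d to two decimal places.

For a single sample (or paired design) of n = 261: d_min = (z_{α/2} + z_β)/√n.
z-sum = 2.241 + 1.036 = 3.277.
d_min = 3.277 / √261 = 3.277 / 16.155 = 0.203.

d_min ≈ 0.20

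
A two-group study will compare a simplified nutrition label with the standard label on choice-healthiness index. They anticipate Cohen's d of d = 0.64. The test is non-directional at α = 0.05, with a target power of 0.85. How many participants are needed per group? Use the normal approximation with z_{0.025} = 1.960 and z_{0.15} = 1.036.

n = 44 per group

For two independent groups with equal n: n = 2·((z_{α/2} + z_β) / d)².
z_{α/2} + z_β = 1.960 + 1.036 = 2.996.
n = 2 × (2.996 / 0.64)² = 2 × 4.681² = 2 × 21.91 = 43.8.
Round up to the next whole participant.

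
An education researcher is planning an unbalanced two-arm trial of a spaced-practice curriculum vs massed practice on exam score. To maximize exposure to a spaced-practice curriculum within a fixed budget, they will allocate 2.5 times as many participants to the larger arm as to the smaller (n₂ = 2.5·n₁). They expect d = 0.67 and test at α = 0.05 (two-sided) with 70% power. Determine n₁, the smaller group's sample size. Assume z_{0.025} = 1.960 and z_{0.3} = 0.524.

n₁ = 20

With allocation ratio k = n₂/n₁ = 2.5, Var(x̄₁−x̄₂) = σ²(1/n₁ + 1/(k·n₁)) = σ²·(k+1)/(k·n₁).
So n₁ = (1 + 1/k)·((z_{α/2} + z_β)/d)² = 1.400 × (2.484/0.67)².
n₁ = 1.400 × 13.75 = 19.2.
Round up: n₁ = 20, giving n₂ = 2.5 × 20 = 50.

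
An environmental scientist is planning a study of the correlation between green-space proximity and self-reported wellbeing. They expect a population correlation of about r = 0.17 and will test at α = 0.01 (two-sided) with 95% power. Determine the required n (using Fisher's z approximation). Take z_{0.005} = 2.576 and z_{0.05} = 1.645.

n = 608

Fisher's z: C = ½·ln((1+r)/(1−r)) = ½·ln(1.4096) = 0.1717.
n = ((z_{α/2} + z_β)/C)² + 3.
(2.576 + 1.645) / 0.1717 = 4.221 / 0.1717 = 24.584.
n = 24.584² + 3 = 604.35 + 3 = 607.4.
Round up.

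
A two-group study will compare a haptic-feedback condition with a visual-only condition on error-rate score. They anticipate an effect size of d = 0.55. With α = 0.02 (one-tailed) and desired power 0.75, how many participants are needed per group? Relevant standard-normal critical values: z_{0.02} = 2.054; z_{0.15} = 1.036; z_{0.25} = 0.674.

For two independent groups with equal n: n = 2·((z_{α} + z_β) / d)².
z_{α} + z_β = 2.054 + 0.674 = 2.728.
n = 2 × (2.728 / 0.55)² = 2 × 4.960² = 2 × 24.60 = 49.2.
Round up to the next whole participant.

n = 50 per group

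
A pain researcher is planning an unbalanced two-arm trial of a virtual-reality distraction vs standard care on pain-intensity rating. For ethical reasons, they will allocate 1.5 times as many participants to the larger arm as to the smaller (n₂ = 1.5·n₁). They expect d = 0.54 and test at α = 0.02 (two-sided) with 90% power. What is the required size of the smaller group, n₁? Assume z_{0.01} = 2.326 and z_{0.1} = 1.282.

n₁ = 75

With allocation ratio k = n₂/n₁ = 1.5, Var(x̄₁−x̄₂) = σ²(1/n₁ + 1/(k·n₁)) = σ²·(k+1)/(k·n₁).
So n₁ = (1 + 1/k)·((z_{α/2} + z_β)/d)² = 1.667 × (3.608/0.54)².
n₁ = 1.667 × 44.64 = 74.4.
Round up: n₁ = 75, giving n₂ = ⌈1.5 × 75⌉ = ⌈112.5⌉ = 113.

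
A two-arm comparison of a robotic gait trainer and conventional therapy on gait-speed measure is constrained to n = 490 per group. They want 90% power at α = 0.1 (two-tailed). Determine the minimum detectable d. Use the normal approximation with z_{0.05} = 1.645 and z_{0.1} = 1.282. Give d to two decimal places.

For two independent groups of n = 490 each: d_min = (z_{α/2} + z_β)·√(2/n).
z-sum = 1.645 + 1.282 = 2.927.
d_min = 2.927 × √(2/490) = 2.927 × 0.0639 = 0.187.

d_min ≈ 0.19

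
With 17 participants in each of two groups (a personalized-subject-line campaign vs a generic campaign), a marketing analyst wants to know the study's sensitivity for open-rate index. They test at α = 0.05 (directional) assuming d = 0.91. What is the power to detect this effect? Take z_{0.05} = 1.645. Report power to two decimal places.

power ≈ 0.84

For two equal groups, power = Φ(d·√(n/2) − z_{α}).
d·√(n/2) = 0.91 × √(17/2) = 0.91 × 2.915 = 2.653.
z_β = 2.653 − 1.645 = 1.008.
Power = Φ(1.008) = 0.843.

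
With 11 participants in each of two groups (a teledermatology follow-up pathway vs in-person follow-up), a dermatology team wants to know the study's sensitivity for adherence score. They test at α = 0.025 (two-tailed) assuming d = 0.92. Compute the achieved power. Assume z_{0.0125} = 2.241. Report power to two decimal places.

For two equal groups, power = Φ(d·√(n/2) − z_{α/2}).
d·√(n/2) = 0.92 × √(11/2) = 0.92 × 2.345 = 2.158.
z_β = 2.158 − 2.241 = -0.083.
Power = Φ(-0.083) = 0.467.

power ≈ 0.47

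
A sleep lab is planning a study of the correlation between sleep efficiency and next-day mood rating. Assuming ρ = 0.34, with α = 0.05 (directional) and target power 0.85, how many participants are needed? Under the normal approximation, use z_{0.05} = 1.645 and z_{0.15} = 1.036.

n = 61

Fisher's z: C = ½·ln((1+r)/(1−r)) = ½·ln(2.0303) = 0.3541.
n = ((z_{α} + z_β)/C)² + 3.
(1.645 + 1.036) / 0.3541 = 2.681 / 0.3541 = 7.571.
n = 7.571² + 3 = 57.32 + 3 = 60.3.
Round up.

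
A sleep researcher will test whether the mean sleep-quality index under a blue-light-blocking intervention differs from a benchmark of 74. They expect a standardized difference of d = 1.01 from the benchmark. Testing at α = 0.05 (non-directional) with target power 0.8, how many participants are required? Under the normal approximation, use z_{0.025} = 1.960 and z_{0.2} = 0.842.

n = 8

For a one-sample test: n = ((z_{α/2} + z_β) / d)².
z_{α/2} + z_β = 1.960 + 0.842 = 2.802.
n = (2.802 / 1.01)² = 2.774² = 7.70.
Round up.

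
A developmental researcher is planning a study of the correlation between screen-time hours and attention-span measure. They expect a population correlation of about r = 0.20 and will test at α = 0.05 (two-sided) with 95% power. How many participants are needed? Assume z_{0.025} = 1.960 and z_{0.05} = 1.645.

n = 320

Fisher's z: C = ½·ln((1+r)/(1−r)) = ½·ln(1.5000) = 0.2027.
n = ((z_{α/2} + z_β)/C)² + 3.
(1.960 + 1.645) / 0.2027 = 3.605 / 0.2027 = 17.785.
n = 17.785² + 3 = 316.30 + 3 = 319.3.
Round up.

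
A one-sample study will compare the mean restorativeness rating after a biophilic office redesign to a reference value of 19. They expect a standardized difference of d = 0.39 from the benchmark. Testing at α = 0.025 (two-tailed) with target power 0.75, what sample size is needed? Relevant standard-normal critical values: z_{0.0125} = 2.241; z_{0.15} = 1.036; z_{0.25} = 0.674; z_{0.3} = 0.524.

n = 56

For a one-sample test: n = ((z_{α/2} + z_β) / d)².
z_{α/2} + z_β = 2.241 + 0.674 = 2.915.
n = (2.915 / 0.39)² = 7.474² = 55.87.
Round up.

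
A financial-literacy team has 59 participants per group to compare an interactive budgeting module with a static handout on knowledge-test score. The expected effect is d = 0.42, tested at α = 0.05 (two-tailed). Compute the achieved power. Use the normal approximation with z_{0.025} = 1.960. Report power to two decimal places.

power ≈ 0.63

For two equal groups, power = Φ(d·√(n/2) − z_{α/2}).
d·√(n/2) = 0.42 × √(59/2) = 0.42 × 5.431 = 2.281.
z_β = 2.281 − 1.960 = 0.321.
Power = Φ(0.321) = 0.626.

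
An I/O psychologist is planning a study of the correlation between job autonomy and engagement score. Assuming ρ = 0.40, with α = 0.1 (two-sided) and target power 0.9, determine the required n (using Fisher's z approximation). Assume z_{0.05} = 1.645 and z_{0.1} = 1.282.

n = 51

Fisher's z: C = ½·ln((1+r)/(1−r)) = ½·ln(2.3333) = 0.4236.
n = ((z_{α/2} + z_β)/C)² + 3.
(1.645 + 1.282) / 0.4236 = 2.927 / 0.4236 = 6.910.
n = 6.910² + 3 = 47.75 + 3 = 50.7.
Round up.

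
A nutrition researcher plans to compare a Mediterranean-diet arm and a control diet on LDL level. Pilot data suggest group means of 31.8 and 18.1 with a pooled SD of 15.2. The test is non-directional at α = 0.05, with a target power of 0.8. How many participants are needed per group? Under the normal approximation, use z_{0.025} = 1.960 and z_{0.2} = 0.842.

Cohen's d = |M₁ − M₂| / SD_pooled = |31.8 − 18.1| / 15.2 = 13.7 / 15.2 = 0.901.
For two independent groups with equal n: n = 2·((z_{α/2} + z_β) / d)².
z_{α/2} + z_β = 1.960 + 0.842 = 2.802.
n = 2 × (2.802 / 0.901)² = 2 × 3.110² = 2 × 9.67 = 19.3.
Round up to the next whole participant.

n = 20 per group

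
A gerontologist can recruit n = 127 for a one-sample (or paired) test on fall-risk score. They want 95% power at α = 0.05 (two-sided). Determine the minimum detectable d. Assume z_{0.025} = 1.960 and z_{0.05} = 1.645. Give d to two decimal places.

d_min ≈ 0.32

For a single sample (or paired design) of n = 127: d_min = (z_{α/2} + z_β)/√n.
z-sum = 1.960 + 1.645 = 3.605.
d_min = 3.605 / √127 = 3.605 / 11.269 = 0.320.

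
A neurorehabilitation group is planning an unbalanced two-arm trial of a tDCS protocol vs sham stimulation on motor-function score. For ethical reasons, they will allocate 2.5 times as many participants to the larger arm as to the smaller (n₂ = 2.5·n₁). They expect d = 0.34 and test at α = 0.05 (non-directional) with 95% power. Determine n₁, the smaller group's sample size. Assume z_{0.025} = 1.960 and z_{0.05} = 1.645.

n₁ = 158

With allocation ratio k = n₂/n₁ = 2.5, Var(x̄₁−x̄₂) = σ²(1/n₁ + 1/(k·n₁)) = σ²·(k+1)/(k·n₁).
So n₁ = (1 + 1/k)·((z_{α/2} + z_β)/d)² = 1.400 × (3.605/0.34)².
n₁ = 1.400 × 112.42 = 157.4.
Round up: n₁ = 158, giving n₂ = 2.5 × 158 = 395.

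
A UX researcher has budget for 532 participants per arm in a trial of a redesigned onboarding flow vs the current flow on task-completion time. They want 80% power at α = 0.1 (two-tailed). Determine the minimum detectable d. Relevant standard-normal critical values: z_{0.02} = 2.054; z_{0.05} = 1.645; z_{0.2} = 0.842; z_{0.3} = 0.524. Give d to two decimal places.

d_min ≈ 0.15

For two independent groups of n = 532 each: d_min = (z_{α/2} + z_β)·√(2/n).
z-sum = 1.645 + 0.842 = 2.487.
d_min = 2.487 × √(2/532) = 2.487 × 0.0613 = 0.152.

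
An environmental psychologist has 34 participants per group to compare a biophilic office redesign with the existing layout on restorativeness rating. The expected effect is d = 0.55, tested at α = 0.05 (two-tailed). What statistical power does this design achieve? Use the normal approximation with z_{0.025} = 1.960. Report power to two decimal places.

power ≈ 0.62

For two equal groups, power = Φ(d·√(n/2) − z_{α/2}).
d·√(n/2) = 0.55 × √(34/2) = 0.55 × 4.123 = 2.268.
z_β = 2.268 − 1.960 = 0.308.
Power = Φ(0.308) = 0.621.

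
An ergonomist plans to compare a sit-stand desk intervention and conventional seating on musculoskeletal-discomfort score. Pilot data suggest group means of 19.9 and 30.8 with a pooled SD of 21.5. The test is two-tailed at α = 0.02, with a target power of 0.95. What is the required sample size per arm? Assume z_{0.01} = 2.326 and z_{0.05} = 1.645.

n = 123 per group

Cohen's d = |M₁ − M₂| / SD_pooled = |19.9 − 30.8| / 21.5 = 10.9 / 21.5 = 0.507.
For two independent groups with equal n: n = 2·((z_{α/2} + z_β) / d)².
z_{α/2} + z_β = 2.326 + 1.645 = 3.971.
n = 2 × (3.971 / 0.507)² = 2 × 7.832² = 2 × 61.35 = 122.7.
Round up to the next whole participant.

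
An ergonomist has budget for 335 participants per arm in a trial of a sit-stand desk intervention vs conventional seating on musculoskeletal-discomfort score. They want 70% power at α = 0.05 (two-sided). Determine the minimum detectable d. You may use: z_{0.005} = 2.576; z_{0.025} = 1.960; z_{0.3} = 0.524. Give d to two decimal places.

d_min ≈ 0.19

For two independent groups of n = 335 each: d_min = (z_{α/2} + z_β)·√(2/n).
z-sum = 1.960 + 0.524 = 2.484.
d_min = 2.484 × √(2/335) = 2.484 × 0.0773 = 0.192.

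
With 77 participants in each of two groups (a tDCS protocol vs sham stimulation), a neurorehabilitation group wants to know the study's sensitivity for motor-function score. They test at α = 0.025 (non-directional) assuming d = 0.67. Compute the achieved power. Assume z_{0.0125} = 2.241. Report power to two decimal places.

power ≈ 0.97

For two equal groups, power = Φ(d·√(n/2) − z_{α/2}).
d·√(n/2) = 0.67 × √(77/2) = 0.67 × 6.205 = 4.157.
z_β = 4.157 − 2.241 = 1.916.
Power = Φ(1.916) = 0.972.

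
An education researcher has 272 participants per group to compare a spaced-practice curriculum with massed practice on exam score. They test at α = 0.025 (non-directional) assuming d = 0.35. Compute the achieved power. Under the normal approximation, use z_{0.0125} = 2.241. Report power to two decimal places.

For two equal groups, power = Φ(d·√(n/2) − z_{α/2}).
d·√(n/2) = 0.35 × √(272/2) = 0.35 × 11.662 = 4.082.
z_β = 4.082 − 2.241 = 1.841.
Power = Φ(1.841) = 0.967.

power ≈ 0.97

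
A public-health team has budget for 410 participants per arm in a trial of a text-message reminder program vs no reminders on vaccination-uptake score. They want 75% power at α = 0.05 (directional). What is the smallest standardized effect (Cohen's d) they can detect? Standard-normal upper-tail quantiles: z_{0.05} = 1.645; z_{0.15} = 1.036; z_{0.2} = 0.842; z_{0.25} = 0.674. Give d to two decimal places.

For two independent groups of n = 410 each: d_min = (z_{α} + z_β)·√(2/n).
z-sum = 1.645 + 0.674 = 2.319.
d_min = 2.319 × √(2/410) = 2.319 × 0.0698 = 0.162.

d_min ≈ 0.16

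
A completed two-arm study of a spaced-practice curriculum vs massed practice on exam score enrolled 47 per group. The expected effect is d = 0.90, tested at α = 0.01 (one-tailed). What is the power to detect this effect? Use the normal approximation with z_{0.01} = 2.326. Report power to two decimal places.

power ≈ 0.98

For two equal groups, power = Φ(d·√(n/2) − z_{α}).
d·√(n/2) = 0.90 × √(47/2) = 0.90 × 4.848 = 4.363.
z_β = 4.363 − 2.326 = 2.037.
Power = Φ(2.037) = 0.979.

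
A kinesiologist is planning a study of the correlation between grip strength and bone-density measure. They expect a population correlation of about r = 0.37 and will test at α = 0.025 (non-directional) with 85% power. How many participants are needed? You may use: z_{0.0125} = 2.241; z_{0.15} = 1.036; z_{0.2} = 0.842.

n = 75

Fisher's z: C = ½·ln((1+r)/(1−r)) = ½·ln(2.1746) = 0.3884.
n = ((z_{α/2} + z_β)/C)² + 3.
(2.241 + 1.036) / 0.3884 = 3.277 / 0.3884 = 8.437.
n = 8.437² + 3 = 71.19 + 3 = 74.2.
Round up.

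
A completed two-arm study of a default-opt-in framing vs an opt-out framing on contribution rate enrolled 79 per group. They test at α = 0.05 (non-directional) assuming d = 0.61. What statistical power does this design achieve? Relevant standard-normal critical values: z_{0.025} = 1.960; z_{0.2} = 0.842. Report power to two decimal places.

For two equal groups, power = Φ(d·√(n/2) − z_{α/2}).
d·√(n/2) = 0.61 × √(79/2) = 0.61 × 6.285 = 3.834.
z_β = 3.834 − 1.960 = 1.874.
Power = Φ(1.874) = 0.970.

power ≈ 0.97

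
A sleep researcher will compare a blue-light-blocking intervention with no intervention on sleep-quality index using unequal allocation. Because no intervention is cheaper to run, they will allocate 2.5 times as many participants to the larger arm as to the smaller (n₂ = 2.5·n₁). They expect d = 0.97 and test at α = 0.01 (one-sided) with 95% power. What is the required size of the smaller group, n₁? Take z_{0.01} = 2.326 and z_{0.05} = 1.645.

n₁ = 24

With allocation ratio k = n₂/n₁ = 2.5, Var(x̄₁−x̄₂) = σ²(1/n₁ + 1/(k·n₁)) = σ²·(k+1)/(k·n₁).
So n₁ = (1 + 1/k)·((z_{α} + z_β)/d)² = 1.400 × (3.971/0.97)².
n₁ = 1.400 × 16.76 = 23.5.
Round up: n₁ = 24, giving n₂ = 2.5 × 24 = 60.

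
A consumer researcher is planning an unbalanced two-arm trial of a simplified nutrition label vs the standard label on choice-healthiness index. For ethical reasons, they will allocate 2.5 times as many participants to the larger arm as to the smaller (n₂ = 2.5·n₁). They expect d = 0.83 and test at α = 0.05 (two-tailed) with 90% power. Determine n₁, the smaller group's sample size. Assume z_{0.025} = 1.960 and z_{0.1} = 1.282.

With allocation ratio k = n₂/n₁ = 2.5, Var(x̄₁−x̄₂) = σ²(1/n₁ + 1/(k·n₁)) = σ²·(k+1)/(k·n₁).
So n₁ = (1 + 1/k)·((z_{α/2} + z_β)/d)² = 1.400 × (3.242/0.83)².
n₁ = 1.400 × 15.26 = 21.4.
Round up: n₁ = 22, giving n₂ = 2.5 × 22 = 55.

n₁ = 22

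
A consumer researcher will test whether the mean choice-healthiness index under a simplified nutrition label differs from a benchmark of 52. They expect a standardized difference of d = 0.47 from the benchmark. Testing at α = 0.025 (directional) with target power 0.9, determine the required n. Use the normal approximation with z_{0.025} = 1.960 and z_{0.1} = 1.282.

n = 48

For a one-sample test: n = ((z_{α} + z_β) / d)².
z_{α} + z_β = 1.960 + 1.282 = 3.242.
n = (3.242 / 0.47)² = 6.898² = 47.58.
Round up.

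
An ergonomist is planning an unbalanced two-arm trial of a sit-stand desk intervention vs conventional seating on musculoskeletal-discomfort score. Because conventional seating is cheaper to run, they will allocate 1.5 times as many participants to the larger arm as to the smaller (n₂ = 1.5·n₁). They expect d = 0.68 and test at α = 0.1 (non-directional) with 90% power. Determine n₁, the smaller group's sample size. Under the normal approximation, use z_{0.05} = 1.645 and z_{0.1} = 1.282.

n₁ = 31

With allocation ratio k = n₂/n₁ = 1.5, Var(x̄₁−x̄₂) = σ²(1/n₁ + 1/(k·n₁)) = σ²·(k+1)/(k·n₁).
So n₁ = (1 + 1/k)·((z_{α/2} + z_β)/d)² = 1.667 × (2.927/0.68)².
n₁ = 1.667 × 18.53 = 30.9.
Round up: n₁ = 31, giving n₂ = ⌈1.5 × 31⌉ = ⌈46.5⌉ = 47.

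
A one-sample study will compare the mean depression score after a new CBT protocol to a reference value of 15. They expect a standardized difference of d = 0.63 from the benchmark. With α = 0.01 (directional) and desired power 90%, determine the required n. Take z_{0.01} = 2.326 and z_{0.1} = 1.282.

n = 33

For a one-sample test: n = ((z_{α} + z_β) / d)².
z_{α} + z_β = 2.326 + 1.282 = 3.608.
n = (3.608 / 0.63)² = 5.727² = 32.80.
Round up.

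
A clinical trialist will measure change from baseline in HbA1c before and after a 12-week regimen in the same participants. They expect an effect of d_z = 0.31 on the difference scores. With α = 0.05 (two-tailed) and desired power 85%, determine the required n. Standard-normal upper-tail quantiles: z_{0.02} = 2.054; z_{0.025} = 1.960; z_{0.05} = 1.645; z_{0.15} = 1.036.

For a paired (one-sample on differences) test: n = ((z_{α/2} + z_β) / d)².
z_{α/2} + z_β = 1.960 + 1.036 = 2.996.
n = (2.996 / 0.31)² = 9.665² = 93.40.
Round up.

n = 94 pairs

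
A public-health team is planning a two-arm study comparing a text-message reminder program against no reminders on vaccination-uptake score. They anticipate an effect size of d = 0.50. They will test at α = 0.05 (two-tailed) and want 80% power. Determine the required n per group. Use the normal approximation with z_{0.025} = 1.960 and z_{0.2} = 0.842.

For two independent groups with equal n: n = 2·((z_{α/2} + z_β) / d)².
z_{α/2} + z_β = 1.960 + 0.842 = 2.802.
n = 2 × (2.802 / 0.50)² = 2 × 5.604² = 2 × 31.40 = 62.8.
Round up to the next whole participant.

n = 63 per group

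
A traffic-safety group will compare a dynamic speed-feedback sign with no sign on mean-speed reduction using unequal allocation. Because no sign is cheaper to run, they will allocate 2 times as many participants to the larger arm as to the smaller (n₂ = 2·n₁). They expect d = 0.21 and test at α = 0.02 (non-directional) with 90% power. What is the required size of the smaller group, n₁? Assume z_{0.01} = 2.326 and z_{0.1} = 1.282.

With allocation ratio k = n₂/n₁ = 2, Var(x̄₁−x̄₂) = σ²(1/n₁ + 1/(k·n₁)) = σ²·(k+1)/(k·n₁).
So n₁ = (1 + 1/k)·((z_{α/2} + z_β)/d)² = 1.500 × (3.608/0.21)².
n₁ = 1.500 × 295.19 = 442.8.
Round up: n₁ = 443, giving n₂ = 2 × 443 = 886.

n₁ = 443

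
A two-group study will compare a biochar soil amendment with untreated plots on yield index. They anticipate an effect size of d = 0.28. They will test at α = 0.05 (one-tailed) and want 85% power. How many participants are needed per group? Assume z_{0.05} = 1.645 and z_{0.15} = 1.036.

n = 184 per group

For two independent groups with equal n: n = 2·((z_{α} + z_β) / d)².
z_{α} + z_β = 1.645 + 1.036 = 2.681.
n = 2 × (2.681 / 0.28)² = 2 × 9.575² = 2 × 91.68 = 183.4.
Round up to the next whole participant.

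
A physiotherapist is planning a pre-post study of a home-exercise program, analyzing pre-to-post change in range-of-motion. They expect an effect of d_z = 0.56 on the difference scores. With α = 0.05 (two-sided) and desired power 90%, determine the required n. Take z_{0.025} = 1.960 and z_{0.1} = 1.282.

For a paired (one-sample on differences) test: n = ((z_{α/2} + z_β) / d)².
z_{α/2} + z_β = 1.960 + 1.282 = 3.242.
n = (3.242 / 0.56)² = 5.789² = 33.52.
Round up.

n = 34 pairs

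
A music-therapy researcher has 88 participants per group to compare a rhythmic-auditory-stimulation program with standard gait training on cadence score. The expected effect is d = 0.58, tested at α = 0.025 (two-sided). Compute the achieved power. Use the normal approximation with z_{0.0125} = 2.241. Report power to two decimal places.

For two equal groups, power = Φ(d·√(n/2) − z_{α/2}).
d·√(n/2) = 0.58 × √(88/2) = 0.58 × 6.633 = 3.847.
z_β = 3.847 − 2.241 = 1.606.
Power = Φ(1.606) = 0.946.

power ≈ 0.95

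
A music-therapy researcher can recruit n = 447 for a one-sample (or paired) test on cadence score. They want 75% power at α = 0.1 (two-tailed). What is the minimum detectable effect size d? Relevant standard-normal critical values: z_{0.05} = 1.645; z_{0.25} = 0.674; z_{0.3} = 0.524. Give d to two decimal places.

For a single sample (or paired design) of n = 447: d_min = (z_{α/2} + z_β)/√n.
z-sum = 1.645 + 0.674 = 2.319.
d_min = 2.319 / √447 = 2.319 / 21.142 = 0.110.

d_min ≈ 0.11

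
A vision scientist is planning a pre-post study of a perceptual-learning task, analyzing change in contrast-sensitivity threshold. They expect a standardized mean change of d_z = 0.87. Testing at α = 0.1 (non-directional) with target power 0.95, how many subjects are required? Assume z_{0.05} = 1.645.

n = 15 pairs

For a paired (one-sample on differences) test: n = ((z_{α/2} + z_β) / d)².
z_{α/2} + z_β = 1.645 + 1.645 = 3.290.
n = (3.290 / 0.87)² = 3.782² = 14.30.
Round up.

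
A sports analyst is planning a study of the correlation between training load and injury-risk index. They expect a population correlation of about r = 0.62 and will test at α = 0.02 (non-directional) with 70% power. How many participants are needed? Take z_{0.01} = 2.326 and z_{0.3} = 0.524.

Fisher's z: C = ½·ln((1+r)/(1−r)) = ½·ln(4.2632) = 0.7250.
n = ((z_{α/2} + z_β)/C)² + 3.
(2.326 + 0.524) / 0.7250 = 2.850 / 0.7250 = 3.931.
n = 3.931² + 3 = 15.45 + 3 = 18.5.
Round up.

n = 19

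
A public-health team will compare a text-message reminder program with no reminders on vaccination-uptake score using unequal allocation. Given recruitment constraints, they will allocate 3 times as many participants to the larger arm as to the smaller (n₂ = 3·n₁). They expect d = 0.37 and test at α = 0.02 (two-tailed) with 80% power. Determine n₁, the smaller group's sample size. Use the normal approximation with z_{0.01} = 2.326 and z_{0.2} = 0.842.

n₁ = 98

With allocation ratio k = n₂/n₁ = 3, Var(x̄₁−x̄₂) = σ²(1/n₁ + 1/(k·n₁)) = σ²·(k+1)/(k·n₁).
So n₁ = (1 + 1/k)·((z_{α/2} + z_β)/d)² = 1.333 × (3.168/0.37)².
n₁ = 1.333 × 73.31 = 97.7.
Round up: n₁ = 98, giving n₂ = 3 × 98 = 294.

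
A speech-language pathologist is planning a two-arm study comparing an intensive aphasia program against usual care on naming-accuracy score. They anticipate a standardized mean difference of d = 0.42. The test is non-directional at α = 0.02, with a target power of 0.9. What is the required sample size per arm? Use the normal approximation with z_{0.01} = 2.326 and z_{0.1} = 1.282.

For two independent groups with equal n: n = 2·((z_{α/2} + z_β) / d)².
z_{α/2} + z_β = 2.326 + 1.282 = 3.608.
n = 2 × (3.608 / 0.42)² = 2 × 8.590² = 2 × 73.80 = 147.6.
Round up to the next whole participant.

n = 148 per group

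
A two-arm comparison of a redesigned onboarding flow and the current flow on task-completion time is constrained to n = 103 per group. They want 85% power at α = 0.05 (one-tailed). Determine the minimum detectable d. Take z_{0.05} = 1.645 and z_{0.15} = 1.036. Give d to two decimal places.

d_min ≈ 0.37

For two independent groups of n = 103 each: d_min = (z_{α} + z_β)·√(2/n).
z-sum = 1.645 + 1.036 = 2.681.
d_min = 2.681 × √(2/103) = 2.681 × 0.1393 = 0.374.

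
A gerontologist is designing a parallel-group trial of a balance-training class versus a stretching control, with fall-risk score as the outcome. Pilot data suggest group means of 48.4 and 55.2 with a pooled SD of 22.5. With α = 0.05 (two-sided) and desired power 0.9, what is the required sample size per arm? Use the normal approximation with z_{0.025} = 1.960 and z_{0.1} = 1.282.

Cohen's d = |M₁ − M₂| / SD_pooled = |48.4 − 55.2| / 22.5 = 6.8 / 22.5 = 0.302.
For two independent groups with equal n: n = 2·((z_{α/2} + z_β) / d)².
z_{α/2} + z_β = 1.960 + 1.282 = 3.242.
n = 2 × (3.242 / 0.302)² = 2 × 10.735² = 2 × 115.24 = 230.5.
Round up to the next whole participant.

n = 231 per group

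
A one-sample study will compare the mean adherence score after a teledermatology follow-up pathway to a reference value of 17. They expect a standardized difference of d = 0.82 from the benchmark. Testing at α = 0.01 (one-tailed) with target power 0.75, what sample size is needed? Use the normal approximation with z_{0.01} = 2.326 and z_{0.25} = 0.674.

n = 14

For a one-sample test: n = ((z_{α} + z_β) / d)².
z_{α} + z_β = 2.326 + 0.674 = 3.000.
n = (3.000 / 0.82)² = 3.659² = 13.38.
Round up.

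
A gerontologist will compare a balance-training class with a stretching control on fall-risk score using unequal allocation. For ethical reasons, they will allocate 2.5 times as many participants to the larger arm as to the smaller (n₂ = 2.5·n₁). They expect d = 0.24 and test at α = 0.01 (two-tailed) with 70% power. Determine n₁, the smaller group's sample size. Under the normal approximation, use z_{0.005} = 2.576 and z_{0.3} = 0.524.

With allocation ratio k = n₂/n₁ = 2.5, Var(x̄₁−x̄₂) = σ²(1/n₁ + 1/(k·n₁)) = σ²·(k+1)/(k·n₁).
So n₁ = (1 + 1/k)·((z_{α/2} + z_β)/d)² = 1.400 × (3.100/0.24)².
n₁ = 1.400 × 166.84 = 233.6.
Round up: n₁ = 234, giving n₂ = 2.5 × 234 = 585.

n₁ = 234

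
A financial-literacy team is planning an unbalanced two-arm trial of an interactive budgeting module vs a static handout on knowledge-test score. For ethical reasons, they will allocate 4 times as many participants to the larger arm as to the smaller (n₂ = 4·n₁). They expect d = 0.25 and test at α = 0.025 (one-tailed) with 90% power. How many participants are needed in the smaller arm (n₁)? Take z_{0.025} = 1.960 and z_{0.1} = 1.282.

n₁ = 211

With allocation ratio k = n₂/n₁ = 4, Var(x̄₁−x̄₂) = σ²(1/n₁ + 1/(k·n₁)) = σ²·(k+1)/(k·n₁).
So n₁ = (1 + 1/k)·((z_{α} + z_β)/d)² = 1.250 × (3.242/0.25)².
n₁ = 1.250 × 168.17 = 210.2.
Round up: n₁ = 211, giving n₂ = 4 × 211 = 844.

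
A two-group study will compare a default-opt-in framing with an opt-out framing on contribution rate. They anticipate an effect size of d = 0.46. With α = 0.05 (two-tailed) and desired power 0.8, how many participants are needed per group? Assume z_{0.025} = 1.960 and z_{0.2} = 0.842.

n = 75 per group

For two independent groups with equal n: n = 2·((z_{α/2} + z_β) / d)².
z_{α/2} + z_β = 1.960 + 0.842 = 2.802.
n = 2 × (2.802 / 0.46)² = 2 × 6.091² = 2 × 37.10 = 74.2.
Round up to the next whole participant.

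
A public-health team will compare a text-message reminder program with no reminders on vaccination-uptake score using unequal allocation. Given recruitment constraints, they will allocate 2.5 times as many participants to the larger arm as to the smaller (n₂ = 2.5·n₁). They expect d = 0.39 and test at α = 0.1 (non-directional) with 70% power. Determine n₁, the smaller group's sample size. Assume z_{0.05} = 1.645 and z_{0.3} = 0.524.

With allocation ratio k = n₂/n₁ = 2.5, Var(x̄₁−x̄₂) = σ²(1/n₁ + 1/(k·n₁)) = σ²·(k+1)/(k·n₁).
So n₁ = (1 + 1/k)·((z_{α/2} + z_β)/d)² = 1.400 × (2.169/0.39)².
n₁ = 1.400 × 30.93 = 43.3.
Round up: n₁ = 44, giving n₂ = 2.5 × 44 = 110.

n₁ = 44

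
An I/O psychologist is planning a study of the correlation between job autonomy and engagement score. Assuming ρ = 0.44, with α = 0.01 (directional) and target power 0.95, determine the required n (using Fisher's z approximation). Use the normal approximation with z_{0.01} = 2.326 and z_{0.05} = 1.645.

Fisher's z: C = ½·ln((1+r)/(1−r)) = ½·ln(2.5714) = 0.4722.
n = ((z_{α} + z_β)/C)² + 3.
(2.326 + 1.645) / 0.4722 = 3.971 / 0.4722 = 8.410.
n = 8.410² + 3 = 70.72 + 3 = 73.7.
Round up.

n = 74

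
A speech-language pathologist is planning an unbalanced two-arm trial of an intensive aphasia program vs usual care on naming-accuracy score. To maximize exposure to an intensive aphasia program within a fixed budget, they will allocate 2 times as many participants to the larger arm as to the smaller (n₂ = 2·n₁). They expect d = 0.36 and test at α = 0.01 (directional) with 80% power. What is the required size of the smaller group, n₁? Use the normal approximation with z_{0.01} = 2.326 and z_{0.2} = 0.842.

With allocation ratio k = n₂/n₁ = 2, Var(x̄₁−x̄₂) = σ²(1/n₁ + 1/(k·n₁)) = σ²·(k+1)/(k·n₁).
So n₁ = (1 + 1/k)·((z_{α} + z_β)/d)² = 1.500 × (3.168/0.36)².
n₁ = 1.500 × 77.44 = 116.2.
Round up: n₁ = 117, giving n₂ = 2 × 117 = 234.

n₁ = 117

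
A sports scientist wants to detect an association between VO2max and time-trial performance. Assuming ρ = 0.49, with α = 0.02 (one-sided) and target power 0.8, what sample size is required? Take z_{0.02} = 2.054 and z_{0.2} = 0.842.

n = 33

Fisher's z: C = ½·ln((1+r)/(1−r)) = ½·ln(2.9216) = 0.5361.
n = ((z_{α} + z_β)/C)² + 3.
(2.054 + 0.842) / 0.5361 = 2.896 / 0.5361 = 5.402.
n = 5.402² + 3 = 29.18 + 3 = 32.2.
Round up.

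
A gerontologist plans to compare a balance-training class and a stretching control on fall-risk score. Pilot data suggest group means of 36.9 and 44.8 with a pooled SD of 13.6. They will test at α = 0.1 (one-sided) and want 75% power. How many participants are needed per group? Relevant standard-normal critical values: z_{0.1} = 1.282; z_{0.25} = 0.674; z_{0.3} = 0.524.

n = 23 per group

Cohen's d = |M₁ − M₂| / SD_pooled = |36.9 − 44.8| / 13.6 = 7.9 / 13.6 = 0.581.
For two independent groups with equal n: n = 2·((z_{α} + z_β) / d)².
z_{α} + z_β = 1.282 + 0.674 = 1.956.
n = 2 × (1.956 / 0.581)² = 2 × 3.367² = 2 × 11.33 = 22.7.
Round up to the next whole participant.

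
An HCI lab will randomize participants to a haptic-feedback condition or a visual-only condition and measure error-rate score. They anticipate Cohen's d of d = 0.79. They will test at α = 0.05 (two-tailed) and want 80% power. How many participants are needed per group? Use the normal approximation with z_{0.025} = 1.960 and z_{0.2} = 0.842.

n = 26 per group

For two independent groups with equal n: n = 2·((z_{α/2} + z_β) / d)².
z_{α/2} + z_β = 1.960 + 0.842 = 2.802.
n = 2 × (2.802 / 0.79)² = 2 × 3.547² = 2 × 12.58 = 25.2.
Round up to the next whole participant.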